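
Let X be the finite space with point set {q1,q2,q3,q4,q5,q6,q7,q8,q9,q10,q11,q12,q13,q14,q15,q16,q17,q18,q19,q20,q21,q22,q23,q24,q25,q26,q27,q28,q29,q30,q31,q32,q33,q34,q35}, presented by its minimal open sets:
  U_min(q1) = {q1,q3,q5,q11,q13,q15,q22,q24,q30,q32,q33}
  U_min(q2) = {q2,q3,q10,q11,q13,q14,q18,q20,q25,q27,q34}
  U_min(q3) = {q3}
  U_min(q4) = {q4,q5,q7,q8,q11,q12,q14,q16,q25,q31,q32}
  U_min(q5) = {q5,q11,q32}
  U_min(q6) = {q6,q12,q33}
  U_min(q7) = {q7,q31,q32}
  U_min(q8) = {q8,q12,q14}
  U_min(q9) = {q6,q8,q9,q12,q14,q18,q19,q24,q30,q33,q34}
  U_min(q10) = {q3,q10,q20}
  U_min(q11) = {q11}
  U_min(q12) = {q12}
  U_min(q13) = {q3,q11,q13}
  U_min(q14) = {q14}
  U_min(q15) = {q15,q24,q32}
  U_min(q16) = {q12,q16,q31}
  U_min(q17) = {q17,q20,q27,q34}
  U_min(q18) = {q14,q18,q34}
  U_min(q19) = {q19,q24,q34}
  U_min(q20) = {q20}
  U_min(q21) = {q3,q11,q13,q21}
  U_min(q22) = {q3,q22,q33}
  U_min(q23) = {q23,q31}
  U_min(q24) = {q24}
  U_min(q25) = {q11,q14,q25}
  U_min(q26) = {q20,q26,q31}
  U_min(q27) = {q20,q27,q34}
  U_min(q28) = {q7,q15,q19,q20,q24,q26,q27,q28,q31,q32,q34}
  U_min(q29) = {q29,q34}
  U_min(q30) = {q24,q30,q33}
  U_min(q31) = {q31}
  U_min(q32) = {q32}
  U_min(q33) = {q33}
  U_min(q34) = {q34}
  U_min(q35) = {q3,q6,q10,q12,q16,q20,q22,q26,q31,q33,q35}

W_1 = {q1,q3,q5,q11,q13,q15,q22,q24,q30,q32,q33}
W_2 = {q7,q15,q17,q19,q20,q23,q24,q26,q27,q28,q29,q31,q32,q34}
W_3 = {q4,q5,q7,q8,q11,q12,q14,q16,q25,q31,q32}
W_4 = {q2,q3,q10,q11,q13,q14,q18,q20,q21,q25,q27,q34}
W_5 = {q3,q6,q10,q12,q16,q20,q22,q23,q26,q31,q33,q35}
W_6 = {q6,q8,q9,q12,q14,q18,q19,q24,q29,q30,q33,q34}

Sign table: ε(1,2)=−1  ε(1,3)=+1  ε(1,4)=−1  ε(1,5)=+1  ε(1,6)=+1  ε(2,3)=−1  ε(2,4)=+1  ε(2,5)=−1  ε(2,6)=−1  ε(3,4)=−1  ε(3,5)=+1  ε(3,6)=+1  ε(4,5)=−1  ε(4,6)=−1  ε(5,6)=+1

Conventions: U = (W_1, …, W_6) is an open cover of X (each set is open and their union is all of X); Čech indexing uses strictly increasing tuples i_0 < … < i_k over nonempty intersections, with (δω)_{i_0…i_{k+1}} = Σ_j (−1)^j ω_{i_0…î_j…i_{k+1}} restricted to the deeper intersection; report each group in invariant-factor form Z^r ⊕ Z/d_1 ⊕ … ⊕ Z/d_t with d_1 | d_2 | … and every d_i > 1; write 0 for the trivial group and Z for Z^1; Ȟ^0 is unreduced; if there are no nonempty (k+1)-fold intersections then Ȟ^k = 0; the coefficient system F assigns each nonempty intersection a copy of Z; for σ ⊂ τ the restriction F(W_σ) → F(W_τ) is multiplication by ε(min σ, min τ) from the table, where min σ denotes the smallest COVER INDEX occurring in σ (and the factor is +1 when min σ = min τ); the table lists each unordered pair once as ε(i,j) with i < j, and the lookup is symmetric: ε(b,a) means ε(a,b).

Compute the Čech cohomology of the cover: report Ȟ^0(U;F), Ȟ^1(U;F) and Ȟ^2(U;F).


nerve of the cover:
  W12={q15,q24,q32} W13={q5,q11,q32} W14={q3,q11,q13} W15={q3,q22,q33} W16={q24,q30,q33} W23={q7,q31,q32} W24={q20,q27,q34} W25={q20,q23,q26,q31} W26={q19,q24,q29,q34} W34={q11,q14,q25} W35={q12,q16,q31} W36={q8,q12,q14} W45={q3,q10,q20} W46={q14,q18,q34} W56={q6,q12,q33}
  W123={q32} W126={q24} W134={q11} W145={q3} W156={q33} W235={q31} W245={q20} W246={q34} W346={q14} W356={q12}
C dims 6,15,10; δ0: rk 5, SNF 1^5; δ1: rk 10, SNF 1^9·2
Ȟ^0 = (6 − 5) − 0 = 1, so Ȟ^0 ≅ Z
Ȟ^1 = (15 − 10) − 5 = 0, so Ȟ^1 ≅ 0
Ȟ^2 = (10 − 0) − 10 = 0 plus torsion [2], so Ȟ^2 ≅ Z/2

Ȟ^0 ≅ Z, Ȟ^1 ≅ 0, Ȟ^2 ≅ Z/2


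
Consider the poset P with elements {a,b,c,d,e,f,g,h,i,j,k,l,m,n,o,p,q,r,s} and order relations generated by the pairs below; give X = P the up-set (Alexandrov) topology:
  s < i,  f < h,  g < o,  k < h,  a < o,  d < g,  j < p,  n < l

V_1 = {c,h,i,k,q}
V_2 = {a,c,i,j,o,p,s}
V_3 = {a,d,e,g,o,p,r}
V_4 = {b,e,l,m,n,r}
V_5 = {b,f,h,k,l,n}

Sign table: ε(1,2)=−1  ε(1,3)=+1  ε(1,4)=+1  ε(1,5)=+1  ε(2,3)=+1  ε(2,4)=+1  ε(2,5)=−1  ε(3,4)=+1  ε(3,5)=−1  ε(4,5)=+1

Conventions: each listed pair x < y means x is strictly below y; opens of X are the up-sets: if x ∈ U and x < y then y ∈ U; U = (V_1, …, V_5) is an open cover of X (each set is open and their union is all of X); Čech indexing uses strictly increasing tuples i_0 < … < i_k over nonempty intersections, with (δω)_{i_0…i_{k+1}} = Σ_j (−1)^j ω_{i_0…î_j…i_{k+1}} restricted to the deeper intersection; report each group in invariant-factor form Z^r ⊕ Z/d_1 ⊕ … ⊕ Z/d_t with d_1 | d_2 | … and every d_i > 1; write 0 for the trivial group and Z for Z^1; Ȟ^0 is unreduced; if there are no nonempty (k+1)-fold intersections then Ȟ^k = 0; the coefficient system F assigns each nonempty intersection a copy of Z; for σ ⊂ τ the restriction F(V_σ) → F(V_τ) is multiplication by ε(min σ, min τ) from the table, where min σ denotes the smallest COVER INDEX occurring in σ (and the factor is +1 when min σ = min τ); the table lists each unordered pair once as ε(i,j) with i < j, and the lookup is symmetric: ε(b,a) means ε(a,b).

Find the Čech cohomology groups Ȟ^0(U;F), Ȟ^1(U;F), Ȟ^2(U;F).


Ȟ^0(U;F) ≅ 0, Ȟ^1(U;F) ≅ Z/2, Ȟ^2(U;F) ≅ 0

cover nerve:
  V12={c,i} V15={h,k} V23={a,o,p} V34={e,r} V45={b,l,n}
C dims 5,5; δ0: rk 5, SNF 1^4·2
Ȟ^0: (5−5)−0=0 ⇒ 0
Ȟ^1: (5−0)−5=0 plus torsion [2] ⇒ Z/2
Ȟ^2: (0−0)−0=0 ⇒ 0


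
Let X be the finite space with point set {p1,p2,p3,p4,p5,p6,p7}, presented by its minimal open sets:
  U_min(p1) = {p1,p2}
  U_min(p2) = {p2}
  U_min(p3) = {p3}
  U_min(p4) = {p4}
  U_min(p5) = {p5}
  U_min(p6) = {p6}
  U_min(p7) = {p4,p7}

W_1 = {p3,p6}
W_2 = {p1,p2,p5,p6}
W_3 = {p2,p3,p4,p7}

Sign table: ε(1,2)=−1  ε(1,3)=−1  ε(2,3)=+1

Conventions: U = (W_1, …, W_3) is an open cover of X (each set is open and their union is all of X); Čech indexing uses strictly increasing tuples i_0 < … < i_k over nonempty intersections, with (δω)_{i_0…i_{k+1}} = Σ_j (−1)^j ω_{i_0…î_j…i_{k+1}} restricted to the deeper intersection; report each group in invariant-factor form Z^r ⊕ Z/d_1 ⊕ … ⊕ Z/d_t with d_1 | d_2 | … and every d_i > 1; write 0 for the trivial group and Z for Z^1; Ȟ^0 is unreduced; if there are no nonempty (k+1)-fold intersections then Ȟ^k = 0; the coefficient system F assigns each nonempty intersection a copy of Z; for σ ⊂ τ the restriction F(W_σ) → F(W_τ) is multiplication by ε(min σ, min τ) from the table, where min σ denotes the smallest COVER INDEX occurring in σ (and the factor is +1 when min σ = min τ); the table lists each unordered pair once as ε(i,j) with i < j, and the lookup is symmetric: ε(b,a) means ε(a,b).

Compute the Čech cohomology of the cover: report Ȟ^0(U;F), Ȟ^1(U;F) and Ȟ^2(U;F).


Ȟ^0 = Z; Ȟ^1 = Z; Ȟ^2 = 0

nonempty overlaps:
  W12={p6} W13={p3} W23={p2}
C dims 3,3; δ0: rk 2, SNF 1^2
degree 0: 3−2−0 = 1 → Ȟ^0 ≅ Z
degree 1: 3−0−2 = 1 → Ȟ^1 ≅ Z
degree 2: 0−0−0 = 0 → Ȟ^2 ≅ 0


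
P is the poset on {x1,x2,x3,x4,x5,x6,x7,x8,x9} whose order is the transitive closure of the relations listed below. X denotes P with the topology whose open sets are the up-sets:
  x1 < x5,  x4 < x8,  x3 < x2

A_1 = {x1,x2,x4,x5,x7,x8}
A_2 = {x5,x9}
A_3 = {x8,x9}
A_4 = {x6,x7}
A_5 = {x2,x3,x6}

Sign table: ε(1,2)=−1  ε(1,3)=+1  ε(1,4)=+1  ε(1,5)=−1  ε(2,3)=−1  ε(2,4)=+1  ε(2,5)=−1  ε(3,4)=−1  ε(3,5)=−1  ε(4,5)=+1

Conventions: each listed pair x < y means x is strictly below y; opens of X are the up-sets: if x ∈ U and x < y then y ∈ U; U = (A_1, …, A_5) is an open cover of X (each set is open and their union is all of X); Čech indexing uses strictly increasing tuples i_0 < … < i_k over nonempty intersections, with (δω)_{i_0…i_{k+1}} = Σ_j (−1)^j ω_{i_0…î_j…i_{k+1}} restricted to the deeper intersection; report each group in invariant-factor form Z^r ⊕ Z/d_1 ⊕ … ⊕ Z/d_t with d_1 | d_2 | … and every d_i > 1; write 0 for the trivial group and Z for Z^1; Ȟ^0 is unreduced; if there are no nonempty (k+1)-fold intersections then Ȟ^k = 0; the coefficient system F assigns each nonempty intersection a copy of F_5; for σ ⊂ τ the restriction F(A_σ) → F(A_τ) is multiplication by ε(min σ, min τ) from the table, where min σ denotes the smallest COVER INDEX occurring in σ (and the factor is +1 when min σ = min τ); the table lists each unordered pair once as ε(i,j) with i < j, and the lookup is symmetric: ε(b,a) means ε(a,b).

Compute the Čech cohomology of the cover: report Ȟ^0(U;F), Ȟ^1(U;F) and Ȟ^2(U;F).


Ȟ^0 ≅ 0,  Ȟ^1 ≅ Z/5,  Ȟ^2 ≅ 0

nonempty intersections:
  A12={x5} A13={x8} A14={x7} A15={x2} A23={x9} A45={x6}
C dims 5,6; δ0: rk_F5 5
Ȟ^0: (5−5)−0=0 ⇒ 0
Ȟ^1: (6−0)−5=1 ⇒ Z/5
Ȟ^2: (0−0)−0=0 ⇒ 0


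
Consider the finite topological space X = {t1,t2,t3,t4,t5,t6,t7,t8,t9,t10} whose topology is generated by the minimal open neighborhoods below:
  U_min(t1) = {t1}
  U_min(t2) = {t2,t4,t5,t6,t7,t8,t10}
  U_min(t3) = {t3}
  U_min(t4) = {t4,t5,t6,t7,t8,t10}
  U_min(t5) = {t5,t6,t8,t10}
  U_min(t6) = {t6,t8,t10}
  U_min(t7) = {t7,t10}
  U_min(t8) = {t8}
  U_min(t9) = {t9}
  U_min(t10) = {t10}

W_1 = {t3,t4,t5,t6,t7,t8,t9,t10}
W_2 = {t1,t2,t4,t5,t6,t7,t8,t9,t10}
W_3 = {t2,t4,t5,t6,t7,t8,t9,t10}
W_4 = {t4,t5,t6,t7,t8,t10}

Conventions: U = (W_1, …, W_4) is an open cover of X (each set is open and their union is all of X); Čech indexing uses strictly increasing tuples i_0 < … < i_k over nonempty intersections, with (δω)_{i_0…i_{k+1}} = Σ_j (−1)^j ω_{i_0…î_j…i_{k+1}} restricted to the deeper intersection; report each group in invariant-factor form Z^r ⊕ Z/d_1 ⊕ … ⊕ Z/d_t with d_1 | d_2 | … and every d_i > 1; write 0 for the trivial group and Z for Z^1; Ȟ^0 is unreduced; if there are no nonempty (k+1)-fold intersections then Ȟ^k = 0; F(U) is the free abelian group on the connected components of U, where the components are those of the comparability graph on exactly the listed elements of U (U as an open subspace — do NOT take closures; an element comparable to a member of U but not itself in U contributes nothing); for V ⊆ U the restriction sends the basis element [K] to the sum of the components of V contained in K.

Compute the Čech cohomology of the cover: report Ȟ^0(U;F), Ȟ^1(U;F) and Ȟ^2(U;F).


Ȟ^0(U;F) ≅ Z^4; Ȟ^1(U;F) ≅ 0; Ȟ^2(U;F) ≅ 0

nerve simplices:
  W12={t4,t5,t6,t7,t8,t9,t10} W13={t4,t5,t6,t7,t8,t9,t10} W14={t4,t5,t6,t7,t8,t10} W23={t2,t4,t5,t6,t7,t8,t9,t10} W24={t4,t5,t6,t7,t8,t10} W34={t4,t5,t6,t7,t8,t10}
  W123={t4,t5,t6,t7,t8,t9,t10} W124={t4,t5,t6,t7,t8,t10} W134={t4,t5,t6,t7,t8,t10} W234={t4,t5,t6,t7,t8,t10}
  W1234={t4,t5,t6,t7,t8,t10}
components per intersection:
  W1: {t3} {t4,t5,t6,t7,t8,t10} {t9}
  W2: {t1} {t2,t4,t5,t6,t7,t8,t10} {t9}
  W3: {t2,t4,t5,t6,t7,t8,t10} {t9}
  W4: {t4,t5,t6,t7,t8,t10}
  W12: {t4,t5,t6,t7,t8,t10} {t9}
  W13: {t4,t5,t6,t7,t8,t10} {t9}
  W14: {t4,t5,t6,t7,t8,t10}
  W23: {t2,t4,t5,t6,t7,t8,t10} {t9}
  W24: {t4,t5,t6,t7,t8,t10}
  W34: {t4,t5,t6,t7,t8,t10}
  W123: {t4,t5,t6,t7,t8,t10} {t9}
  W124: {t4,t5,t6,t7,t8,t10}
  W134: {t4,t5,t6,t7,t8,t10}
  W234: {t4,t5,t6,t7,t8,t10}
  W1234: {t4,t5,t6,t7,t8,t10}
C dims 9,9,5,1; δ0: rk 5, SNF 1^5; δ1: rk 4, SNF 1^4; δ2: rk 1, SNF 1^1
degree 0: 9−5−0 = 4 → Ȟ^0 ≅ Z^4
degree 1: 9−4−5 = 0 → Ȟ^1 ≅ 0
degree 2: 5−1−4 = 0 → Ȟ^2 ≅ 0


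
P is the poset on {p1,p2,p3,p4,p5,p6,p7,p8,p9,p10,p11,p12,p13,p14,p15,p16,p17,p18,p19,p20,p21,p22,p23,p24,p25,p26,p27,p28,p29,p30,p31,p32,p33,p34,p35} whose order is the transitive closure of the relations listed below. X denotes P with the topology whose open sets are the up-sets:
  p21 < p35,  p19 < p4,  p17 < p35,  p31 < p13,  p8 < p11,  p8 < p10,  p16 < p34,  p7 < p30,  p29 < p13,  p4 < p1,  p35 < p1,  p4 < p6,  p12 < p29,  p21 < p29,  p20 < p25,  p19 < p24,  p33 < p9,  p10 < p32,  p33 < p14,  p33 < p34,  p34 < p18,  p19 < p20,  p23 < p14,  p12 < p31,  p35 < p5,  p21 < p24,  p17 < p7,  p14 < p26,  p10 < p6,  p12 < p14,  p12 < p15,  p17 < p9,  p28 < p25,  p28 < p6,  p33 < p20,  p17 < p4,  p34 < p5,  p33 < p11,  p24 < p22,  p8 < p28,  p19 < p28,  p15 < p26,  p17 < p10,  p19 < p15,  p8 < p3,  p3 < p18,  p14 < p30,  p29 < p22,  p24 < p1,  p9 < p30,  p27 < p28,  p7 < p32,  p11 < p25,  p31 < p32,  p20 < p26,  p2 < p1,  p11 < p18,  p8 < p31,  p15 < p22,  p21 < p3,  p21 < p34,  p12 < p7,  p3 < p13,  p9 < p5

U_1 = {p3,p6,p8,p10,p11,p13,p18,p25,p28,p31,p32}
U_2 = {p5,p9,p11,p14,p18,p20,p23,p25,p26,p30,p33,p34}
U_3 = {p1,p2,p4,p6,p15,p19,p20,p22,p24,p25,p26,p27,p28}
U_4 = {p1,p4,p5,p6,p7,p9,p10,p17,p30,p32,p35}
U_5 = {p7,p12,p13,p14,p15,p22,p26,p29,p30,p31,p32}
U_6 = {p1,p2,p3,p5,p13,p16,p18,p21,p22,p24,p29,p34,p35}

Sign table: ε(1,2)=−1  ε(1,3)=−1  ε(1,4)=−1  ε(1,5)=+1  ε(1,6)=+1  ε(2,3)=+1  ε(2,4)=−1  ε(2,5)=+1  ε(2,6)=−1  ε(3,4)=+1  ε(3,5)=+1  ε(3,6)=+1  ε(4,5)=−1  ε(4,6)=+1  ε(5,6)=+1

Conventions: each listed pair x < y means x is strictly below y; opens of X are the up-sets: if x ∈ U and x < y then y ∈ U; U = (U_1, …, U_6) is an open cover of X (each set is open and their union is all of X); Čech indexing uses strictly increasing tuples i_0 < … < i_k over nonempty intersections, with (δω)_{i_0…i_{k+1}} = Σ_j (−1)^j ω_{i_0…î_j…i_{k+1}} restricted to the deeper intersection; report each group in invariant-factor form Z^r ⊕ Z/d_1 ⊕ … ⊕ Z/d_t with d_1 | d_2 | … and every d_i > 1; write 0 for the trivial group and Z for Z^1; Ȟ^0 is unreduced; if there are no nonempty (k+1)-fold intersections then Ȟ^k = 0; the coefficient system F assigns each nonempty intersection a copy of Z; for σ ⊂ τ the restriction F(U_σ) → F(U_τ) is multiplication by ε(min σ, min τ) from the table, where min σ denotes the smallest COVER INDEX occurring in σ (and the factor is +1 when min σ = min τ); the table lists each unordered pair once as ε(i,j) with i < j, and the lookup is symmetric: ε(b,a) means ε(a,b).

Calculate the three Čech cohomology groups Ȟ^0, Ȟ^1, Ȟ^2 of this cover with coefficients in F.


Ȟ^0 ≅ 0; Ȟ^1 ≅ Z/2; Ȟ^2 ≅ Z

nerve simplices:
  U12={p11,p18,p25} U13={p6,p25,p28} U14={p6,p10,p32} U15={p13,p31,p32} U16={p3,p13,p18} U23={p20,p25,p26} U24={p5,p9,p30} U25={p14,p26,p30} U26={p5,p18,p34} U34={p1,p4,p6} U35={p15,p22,p26} U36={p1,p2,p22,p24} U45={p7,p30,p32} U46={p1,p5,p35} U56={p13,p22,p29}
  U123={p25} U126={p18} U134={p6} U145={p32} U156={p13} U235={p26} U245={p30} U246={p5} U346={p1} U356={p22}
C dims 6,15,10; δ0: rk 6, SNF 1^5·2; δ1: rk 9, SNF 1^9
degree 0: 6−6−0 = 0 → Ȟ^0 ≅ 0
degree 1: 15−9−6 = 0 plus torsion [2] → Ȟ^1 ≅ Z/2
degree 2: 10−0−9 = 1 → Ȟ^2 ≅ Z


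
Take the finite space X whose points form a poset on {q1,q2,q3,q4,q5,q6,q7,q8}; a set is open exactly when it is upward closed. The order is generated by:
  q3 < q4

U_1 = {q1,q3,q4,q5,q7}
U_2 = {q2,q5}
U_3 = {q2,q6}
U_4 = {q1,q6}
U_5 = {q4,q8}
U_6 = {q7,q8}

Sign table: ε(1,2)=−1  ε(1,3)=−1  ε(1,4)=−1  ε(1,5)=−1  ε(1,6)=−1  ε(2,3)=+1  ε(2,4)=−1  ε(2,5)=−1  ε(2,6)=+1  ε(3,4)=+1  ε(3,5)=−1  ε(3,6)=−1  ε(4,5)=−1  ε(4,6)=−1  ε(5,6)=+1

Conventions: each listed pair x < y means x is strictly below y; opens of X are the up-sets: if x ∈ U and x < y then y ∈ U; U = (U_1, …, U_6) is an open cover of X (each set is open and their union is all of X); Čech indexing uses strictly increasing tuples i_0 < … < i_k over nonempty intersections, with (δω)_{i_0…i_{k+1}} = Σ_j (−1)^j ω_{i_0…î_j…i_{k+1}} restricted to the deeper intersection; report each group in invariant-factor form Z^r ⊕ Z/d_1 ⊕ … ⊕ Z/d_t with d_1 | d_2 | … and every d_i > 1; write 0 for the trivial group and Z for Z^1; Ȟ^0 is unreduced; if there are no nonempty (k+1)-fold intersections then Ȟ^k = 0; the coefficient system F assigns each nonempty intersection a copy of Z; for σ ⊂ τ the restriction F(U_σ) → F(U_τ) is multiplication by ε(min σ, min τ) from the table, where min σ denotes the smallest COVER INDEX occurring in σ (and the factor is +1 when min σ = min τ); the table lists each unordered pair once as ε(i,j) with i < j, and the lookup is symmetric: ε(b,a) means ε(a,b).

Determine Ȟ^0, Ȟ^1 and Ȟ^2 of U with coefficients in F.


nerve simplices:
  U12={q5} U14={q1} U15={q4} U16={q7} U23={q2} U34={q6} U56={q8}
C dims 6,7; δ0: rk 5, SNF 1^5
degree 0: 6−5−0 = 1 → Ȟ^0 ≅ Z
degree 1: 7−0−5 = 2 → Ȟ^1 ≅ Z^2
degree 2: 0−0−0 = 0 → Ȟ^2 ≅ 0

Ȟ^0(U;F) ≅ Z, Ȟ^1(U;F) ≅ Z^2 and Ȟ^2(U;F) ≅ 0


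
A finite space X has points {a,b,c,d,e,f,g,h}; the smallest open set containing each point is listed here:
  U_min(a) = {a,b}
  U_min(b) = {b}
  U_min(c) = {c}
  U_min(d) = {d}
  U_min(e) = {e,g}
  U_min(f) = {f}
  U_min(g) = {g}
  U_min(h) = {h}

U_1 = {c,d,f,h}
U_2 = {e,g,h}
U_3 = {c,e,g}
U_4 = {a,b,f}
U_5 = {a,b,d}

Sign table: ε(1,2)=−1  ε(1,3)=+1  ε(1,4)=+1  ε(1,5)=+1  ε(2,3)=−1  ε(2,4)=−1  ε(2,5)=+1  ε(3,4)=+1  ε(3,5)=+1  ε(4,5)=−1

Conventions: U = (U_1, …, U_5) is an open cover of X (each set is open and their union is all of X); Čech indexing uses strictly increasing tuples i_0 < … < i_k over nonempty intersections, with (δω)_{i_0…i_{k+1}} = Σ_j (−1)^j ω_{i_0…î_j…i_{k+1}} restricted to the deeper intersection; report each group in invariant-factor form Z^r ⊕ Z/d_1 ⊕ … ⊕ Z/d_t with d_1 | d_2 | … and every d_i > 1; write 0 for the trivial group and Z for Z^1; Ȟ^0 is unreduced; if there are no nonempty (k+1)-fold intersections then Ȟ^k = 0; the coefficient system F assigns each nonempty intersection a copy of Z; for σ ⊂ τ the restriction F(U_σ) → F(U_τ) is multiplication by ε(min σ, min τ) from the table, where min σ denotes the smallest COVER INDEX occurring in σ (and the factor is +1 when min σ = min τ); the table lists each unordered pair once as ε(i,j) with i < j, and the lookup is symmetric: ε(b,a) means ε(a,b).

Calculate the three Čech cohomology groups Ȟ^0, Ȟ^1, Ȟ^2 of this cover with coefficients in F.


Ȟ^0(U;F) ≅ 0,  Ȟ^1(U;F) ≅ Z ⊕ Z/2,  Ȟ^2(U;F) ≅ 0

nerve simplices:
  U12={h} U13={c} U14={f} U15={d} U23={e,g} U45={a,b}
C dims 5,6; δ0: rk 5, SNF 1^4·2
degree 0: 5−5−0 = 0 → Ȟ^0 ≅ 0
degree 1: 6−0−5 = 1 plus torsion [2] → Ȟ^1 ≅ Z ⊕ Z/2
degree 2: 0−0−0 = 0 → Ȟ^2 ≅ 0


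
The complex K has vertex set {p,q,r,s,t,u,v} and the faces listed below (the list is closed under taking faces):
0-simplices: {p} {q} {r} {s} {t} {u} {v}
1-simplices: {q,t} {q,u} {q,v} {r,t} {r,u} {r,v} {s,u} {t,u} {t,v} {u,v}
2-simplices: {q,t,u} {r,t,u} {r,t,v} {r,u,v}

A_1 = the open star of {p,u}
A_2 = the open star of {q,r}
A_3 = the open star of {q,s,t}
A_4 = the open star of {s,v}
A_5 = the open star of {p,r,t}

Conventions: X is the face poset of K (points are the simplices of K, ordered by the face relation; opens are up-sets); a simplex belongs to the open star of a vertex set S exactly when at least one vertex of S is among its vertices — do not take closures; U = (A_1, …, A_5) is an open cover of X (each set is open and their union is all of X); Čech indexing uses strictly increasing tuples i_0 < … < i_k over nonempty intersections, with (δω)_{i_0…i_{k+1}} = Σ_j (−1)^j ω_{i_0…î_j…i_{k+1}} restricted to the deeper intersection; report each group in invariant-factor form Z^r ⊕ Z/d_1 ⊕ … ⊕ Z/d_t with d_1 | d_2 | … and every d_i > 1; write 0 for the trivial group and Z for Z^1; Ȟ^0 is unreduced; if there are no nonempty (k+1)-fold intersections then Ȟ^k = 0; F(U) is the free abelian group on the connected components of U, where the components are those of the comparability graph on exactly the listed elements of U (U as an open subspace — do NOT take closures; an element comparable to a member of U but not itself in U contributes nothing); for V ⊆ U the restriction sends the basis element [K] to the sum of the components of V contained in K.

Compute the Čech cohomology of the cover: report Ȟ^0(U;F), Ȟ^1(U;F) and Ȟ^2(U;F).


nonempty intersections:
  A1={{p},{u},{q,u},{r,u},{s,u},{t,u},{u,v},{q,t,u},{r,t,u},{r,u,v}} A2={{q},{r},{q,t},{q,u},{q,v},{r,t},{r,u},{r,v},{q,t,u},{r,t,u},{r,t,v},{r,u,v}} A3={{q},{s},{t},{q,t},{q,u},{q,v},{r,t},{s,u},{t,u},{t,v},{q,t,u},{r,t,u},{r,t,v}} A4={{s},{v},{q,v},{r,v},{s,u},{t,v},{u,v},{r,t,v},{r,u,v}} A5={{p},{r},{t},{q,t},{r,t},{r,u},{r,v},{t,u},{t,v},{q,t,u},{r,t,u},{r,t,v},{r,u,v}}
  A12={{q,u},{r,u},{q,t,u},{r,t,u},{r,u,v}} A13={{q,u},{s,u},{t,u},{q,t,u},{r,t,u}} A14={{s,u},{u,v},{r,u,v}} A15={{p},{r,u},{t,u},{q,t,u},{r,t,u},{r,u,v}} A23={{q},{q,t},{q,u},{q,v},{r,t},{q,t,u},{r,t,u},{r,t,v}} A24={{q,v},{r,v},{r,t,v},{r,u,v}} A25={{r},{q,t},{r,t},{r,u},{r,v},{q,t,u},{r,t,u},{r,t,v},{r,u,v}} A34={{s},{q,v},{s,u},{t,v},{r,t,v}} A35={{t},{q,t},{r,t},{t,u},{t,v},{q,t,u},{r,t,u},{r,t,v}} A45={{r,v},{t,v},{r,t,v},{r,u,v}}
  A123={{q,u},{q,t,u},{r,t,u}} A124={{r,u,v}} A125={{r,u},{q,t,u},{r,t,u},{r,u,v}} A134={{s,u}} A135={{t,u},{q,t,u},{r,t,u}} A145={{r,u,v}} A234={{q,v},{r,t,v}} A235={{q,t},{r,t},{q,t,u},{r,t,u},{r,t,v}} A245={{r,v},{r,t,v},{r,u,v}} A345={{t,v},{r,t,v}}
  A1235={{q,t,u},{r,t,u}} A1245={{r,u,v}} A2345={{r,t,v}}
components per intersection:
  A1: {{p}} {{u},{q,u},{r,u},{s,u},{t,u},{u,v},{q,t,u},{r,t,u},{r,u,v}}
  A2: {{q},{q,t},{q,u},{q,v},{q,t,u}} {{r},{r,t},{r,u},{r,v},{r,t,u},{r,t,v},{r,u,v}}
  A3: {{q},{t},{q,t},{q,u},{q,v},{r,t},{t,u},{t,v},{q,t,u},{r,t,u},{r,t,v}} {{s},{s,u}}
  A4: {{s},{s,u}} {{v},{q,v},{r,v},{t,v},{u,v},{r,t,v},{r,u,v}}
  A5: {{p}} {{r},{t},{q,t},{r,t},{r,u},{r,v},{t,u},{t,v},{q,t,u},{r,t,u},{r,t,v},{r,u,v}}
  A12: {{q,u},{q,t,u}} {{r,u},{r,t,u},{r,u,v}}
  A13: {{q,u},{t,u},{q,t,u},{r,t,u}} {{s,u}}
  A14: {{s,u}} {{u,v},{r,u,v}}
  A15: {{p}} {{r,u},{t,u},{q,t,u},{r,t,u},{r,u,v}}
  A23: {{q},{q,t},{q,u},{q,v},{q,t,u}} {{r,t},{r,t,u},{r,t,v}}
  A24: {{q,v}} {{r,v},{r,t,v},{r,u,v}}
  A25: {{r},{r,t},{r,u},{r,v},{r,t,u},{r,t,v},{r,u,v}} {{q,t},{q,t,u}}
  A34: {{s},{s,u}} {{q,v}} {{t,v},{r,t,v}}
  A35: {{t},{q,t},{r,t},{t,u},{t,v},{q,t,u},{r,t,u},{r,t,v}}
  A45: {{r,v},{t,v},{r,t,v},{r,u,v}}
  A123: {{q,u},{q,t,u}} {{r,t,u}}
  A124: {{r,u,v}}
  A125: {{r,u},{r,t,u},{r,u,v}} {{q,t,u}}
  A134: {{s,u}}
  A135: {{t,u},{q,t,u},{r,t,u}}
  A145: {{r,u,v}}
  A234: {{q,v}} {{r,t,v}}
  A235: {{q,t},{q,t,u}} {{r,t},{r,t,u},{r,t,v}}
  A245: {{r,v},{r,t,v},{r,u,v}}
  A345: {{t,v},{r,t,v}}
  A1235: {{q,t,u}} {{r,t,u}}
  A1245: {{r,u,v}}
  A2345: {{r,t,v}}
C dims 10,19,14,4; δ0: rk 8, SNF 1^8; δ1: rk 10, SNF 1^10; δ2: rk 4, SNF 1^4
Ȟ^0: (10−8)−0=2 ⇒ Z^2
Ȟ^1: (19−10)−8=1 ⇒ Z
Ȟ^2: (14−4)−10=0 ⇒ 0

Ȟ^0 ≅ Z^2, Ȟ^1 ≅ Z and Ȟ^2 ≅ 0


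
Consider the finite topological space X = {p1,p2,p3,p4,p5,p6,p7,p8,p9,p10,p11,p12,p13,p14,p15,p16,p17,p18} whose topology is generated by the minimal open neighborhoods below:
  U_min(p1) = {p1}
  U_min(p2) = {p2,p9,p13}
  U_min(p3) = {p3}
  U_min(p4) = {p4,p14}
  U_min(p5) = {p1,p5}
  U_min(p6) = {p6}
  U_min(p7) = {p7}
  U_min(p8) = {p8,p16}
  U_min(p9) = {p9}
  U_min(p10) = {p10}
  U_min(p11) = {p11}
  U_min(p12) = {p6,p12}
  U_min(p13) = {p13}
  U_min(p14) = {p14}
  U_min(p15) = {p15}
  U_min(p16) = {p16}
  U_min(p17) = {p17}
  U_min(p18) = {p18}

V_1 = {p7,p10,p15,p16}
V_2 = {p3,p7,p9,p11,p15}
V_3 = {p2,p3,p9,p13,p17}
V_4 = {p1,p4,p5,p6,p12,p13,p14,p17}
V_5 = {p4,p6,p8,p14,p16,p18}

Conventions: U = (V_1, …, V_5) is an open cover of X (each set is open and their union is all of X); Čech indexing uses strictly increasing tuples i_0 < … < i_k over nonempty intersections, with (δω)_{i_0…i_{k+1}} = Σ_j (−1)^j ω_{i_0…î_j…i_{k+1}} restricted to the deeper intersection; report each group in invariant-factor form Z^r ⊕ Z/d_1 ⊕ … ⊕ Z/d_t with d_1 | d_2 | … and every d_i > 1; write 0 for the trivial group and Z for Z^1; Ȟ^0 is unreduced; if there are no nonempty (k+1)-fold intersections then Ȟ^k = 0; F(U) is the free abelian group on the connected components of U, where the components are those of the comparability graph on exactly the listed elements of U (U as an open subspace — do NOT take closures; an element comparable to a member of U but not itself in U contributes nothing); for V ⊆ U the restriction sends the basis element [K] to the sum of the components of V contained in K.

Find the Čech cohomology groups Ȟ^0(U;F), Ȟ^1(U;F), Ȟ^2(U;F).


Ȟ^0(U;F) ≅ Z^12, Ȟ^1(U;F) ≅ 0 and Ȟ^2(U;F) ≅ 0

nerve of the cover:
  V12={p7,p15} V15={p16} V23={p3,p9} V34={p13,p17} V45={p4,p6,p14}
components per intersection:
  V1: {p7} {p10} {p15} {p16}
  V2: {p3} {p7} {p9} {p11} {p15}
  V3: {p2,p9,p13} {p3} {p17}
  V4: {p1,p5} {p4,p14} {p6,p12} {p13} {p17}
  V5: {p4,p14} {p6} {p8,p16} {p18}
  V12: {p7} {p15}
  V15: {p16}
  V23: {p3} {p9}
  V34: {p13} {p17}
  V45: {p4,p14} {p6}
C dims 21,9; δ0: rk 9, SNF 1^9
Ȟ^0 = (21 − 9) − 0 = 12, so Ȟ^0 ≅ Z^12
Ȟ^1 = (9 − 0) − 9 = 0, so Ȟ^1 ≅ 0
Ȟ^2 = (0 − 0) − 0 = 0, so Ȟ^2 ≅ 0


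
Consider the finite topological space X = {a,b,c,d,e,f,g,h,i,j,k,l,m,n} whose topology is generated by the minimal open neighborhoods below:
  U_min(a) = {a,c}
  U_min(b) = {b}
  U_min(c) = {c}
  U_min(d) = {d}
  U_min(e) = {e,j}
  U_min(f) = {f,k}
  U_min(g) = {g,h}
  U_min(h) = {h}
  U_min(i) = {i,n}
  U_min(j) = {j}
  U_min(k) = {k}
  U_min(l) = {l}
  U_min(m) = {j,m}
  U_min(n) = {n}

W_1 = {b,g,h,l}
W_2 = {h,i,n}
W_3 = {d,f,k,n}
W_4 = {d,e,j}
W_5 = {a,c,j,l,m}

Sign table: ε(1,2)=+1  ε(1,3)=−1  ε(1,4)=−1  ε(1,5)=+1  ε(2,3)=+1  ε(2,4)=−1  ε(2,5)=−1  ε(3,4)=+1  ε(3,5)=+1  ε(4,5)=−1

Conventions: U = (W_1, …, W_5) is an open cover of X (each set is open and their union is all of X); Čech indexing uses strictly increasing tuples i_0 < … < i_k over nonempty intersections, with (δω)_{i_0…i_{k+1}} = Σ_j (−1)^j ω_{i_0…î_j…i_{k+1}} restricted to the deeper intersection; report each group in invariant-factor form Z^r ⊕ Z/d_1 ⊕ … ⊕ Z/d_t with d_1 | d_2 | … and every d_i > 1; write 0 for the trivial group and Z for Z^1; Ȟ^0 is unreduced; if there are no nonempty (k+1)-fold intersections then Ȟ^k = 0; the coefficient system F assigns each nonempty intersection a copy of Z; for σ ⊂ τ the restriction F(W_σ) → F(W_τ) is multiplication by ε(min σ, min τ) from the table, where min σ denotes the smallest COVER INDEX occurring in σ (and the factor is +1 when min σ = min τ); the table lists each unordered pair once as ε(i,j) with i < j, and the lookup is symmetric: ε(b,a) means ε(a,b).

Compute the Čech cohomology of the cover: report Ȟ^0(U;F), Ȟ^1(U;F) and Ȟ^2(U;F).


Ȟ^0 = 0,  Ȟ^1 = Z/2,  Ȟ^2 = 0

nerve of the cover:
  W12={h} W15={l} W23={n} W34={d} W45={j}
C dims 5,5; δ0: rk 5, SNF 1^4·2
Ȟ^0 = (5 − 5) − 0 = 0, so Ȟ^0 ≅ 0
Ȟ^1 = (5 − 0) − 5 = 0 plus torsion [2], so Ȟ^1 ≅ Z/2
Ȟ^2 = (0 − 0) − 0 = 0, so Ȟ^2 ≅ 0


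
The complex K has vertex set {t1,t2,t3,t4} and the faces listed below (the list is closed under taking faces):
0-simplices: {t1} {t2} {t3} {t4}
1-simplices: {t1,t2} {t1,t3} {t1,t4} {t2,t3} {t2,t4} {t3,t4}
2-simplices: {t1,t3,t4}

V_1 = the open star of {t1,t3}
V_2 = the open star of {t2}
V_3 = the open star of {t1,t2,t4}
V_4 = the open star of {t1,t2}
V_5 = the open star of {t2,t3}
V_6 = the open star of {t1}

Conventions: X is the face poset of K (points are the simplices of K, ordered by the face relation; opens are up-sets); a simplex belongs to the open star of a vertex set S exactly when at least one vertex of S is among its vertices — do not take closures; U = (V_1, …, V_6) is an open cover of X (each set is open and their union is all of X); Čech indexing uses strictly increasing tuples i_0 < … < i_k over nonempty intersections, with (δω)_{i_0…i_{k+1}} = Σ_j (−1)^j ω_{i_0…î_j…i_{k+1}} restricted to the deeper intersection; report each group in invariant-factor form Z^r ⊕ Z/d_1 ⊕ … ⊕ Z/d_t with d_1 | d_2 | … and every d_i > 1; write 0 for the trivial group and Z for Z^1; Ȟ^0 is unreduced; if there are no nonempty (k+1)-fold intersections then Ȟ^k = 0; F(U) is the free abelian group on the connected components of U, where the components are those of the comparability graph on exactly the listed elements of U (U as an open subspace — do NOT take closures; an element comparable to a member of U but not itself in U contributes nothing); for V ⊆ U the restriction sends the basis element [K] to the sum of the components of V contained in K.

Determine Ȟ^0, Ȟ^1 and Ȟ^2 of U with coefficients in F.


Ȟ^0(U;F) ≅ Z, Ȟ^1(U;F) ≅ Z and Ȟ^2(U;F) ≅ 0

intersection data:
  V1={{t1},{t3},{t1,t2},{t1,t3},{t1,t4},{t2,t3},{t3,t4},{t1,t3,t4}} V2={{t2},{t1,t2},{t2,t3},{t2,t4}} V3={{t1},{t2},{t4},{t1,t2},{t1,t3},{t1,t4},{t2,t3},{t2,t4},{t3,t4},{t1,t3,t4}} V4={{t1},{t2},{t1,t2},{t1,t3},{t1,t4},{t2,t3},{t2,t4},{t1,t3,t4}} V5={{t2},{t3},{t1,t2},{t1,t3},{t2,t3},{t2,t4},{t3,t4},{t1,t3,t4}} V6={{t1},{t1,t2},{t1,t3},{t1,t4},{t1,t3,t4}}
  V12={{t1,t2},{t2,t3}} V13={{t1},{t1,t2},{t1,t3},{t1,t4},{t2,t3},{t3,t4},{t1,t3,t4}} V14={{t1},{t1,t2},{t1,t3},{t1,t4},{t2,t3},{t1,t3,t4}} V15={{t3},{t1,t2},{t1,t3},{t2,t3},{t3,t4},{t1,t3,t4}} V16={{t1},{t1,t2},{t1,t3},{t1,t4},{t1,t3,t4}} V23={{t2},{t1,t2},{t2,t3},{t2,t4}} V24={{t2},{t1,t2},{t2,t3},{t2,t4}} V25={{t2},{t1,t2},{t2,t3},{t2,t4}} V26={{t1,t2}} V34={{t1},{t2},{t1,t2},{t1,t3},{t1,t4},{t2,t3},{t2,t4},{t1,t3,t4}} V35={{t2},{t1,t2},{t1,t3},{t2,t3},{t2,t4},{t3,t4},{t1,t3,t4}} V36={{t1},{t1,t2},{t1,t3},{t1,t4},{t1,t3,t4}} V45={{t2},{t1,t2},{t1,t3},{t2,t3},{t2,t4},{t1,t3,t4}} V46={{t1},{t1,t2},{t1,t3},{t1,t4},{t1,t3,t4}} V56={{t1,t2},{t1,t3},{t1,t3,t4}}
  V123={{t1,t2},{t2,t3}} V124={{t1,t2},{t2,t3}} V125={{t1,t2},{t2,t3}} V126={{t1,t2}} V134={{t1},{t1,t2},{t1,t3},{t1,t4},{t2,t3},{t1,t3,t4}} V135={{t1,t2},{t1,t3},{t2,t3},{t3,t4},{t1,t3,t4}} V136={{t1},{t1,t2},{t1,t3},{t1,t4},{t1,t3,t4}} V145={{t1,t2},{t1,t3},{t2,t3},{t1,t3,t4}} V146={{t1},{t1,t2},{t1,t3},{t1,t4},{t1,t3,t4}} V156={{t1,t2},{t1,t3},{t1,t3,t4}} V234={{t2},{t1,t2},{t2,t3},{t2,t4}} V235={{t2},{t1,t2},{t2,t3},{t2,t4}} V236={{t1,t2}} V245={{t2},{t1,t2},{t2,t3},{t2,t4}} V246={{t1,t2}} V256={{t1,t2}} V345={{t2},{t1,t2},{t1,t3},{t2,t3},{t2,t4},{t1,t3,t4}} V346={{t1},{t1,t2},{t1,t3},{t1,t4},{t1,t3,t4}} V356={{t1,t2},{t1,t3},{t1,t3,t4}} V456={{t1,t2},{t1,t3},{t1,t3,t4}}
  V1234={{t1,t2},{t2,t3}} V1235={{t1,t2},{t2,t3}} V1236={{t1,t2}} V1245={{t1,t2},{t2,t3}} V1246={{t1,t2}} V1256={{t1,t2}} V1345={{t1,t2},{t1,t3},{t2,t3},{t1,t3,t4}} V1346={{t1},{t1,t2},{t1,t3},{t1,t4},{t1,t3,t4}} V1356={{t1,t2},{t1,t3},{t1,t3,t4}} V1456={{t1,t2},{t1,t3},{t1,t3,t4}} V2345={{t2},{t1,t2},{t2,t3},{t2,t4}} V2346={{t1,t2}} V2356={{t1,t2}} V2456={{t1,t2}} V3456={{t1,t2},{t1,t3},{t1,t3,t4}}
  V12345={{t1,t2},{t2,t3}} V12346={{t1,t2}} V12356={{t1,t2}} V12456={{t1,t2}} V13456={{t1,t2},{t1,t3},{t1,t3,t4}} V23456={{t1,t2}}
  V123456={{t1,t2}}
components per intersection:
  V1: {{t1},{t3},{t1,t2},{t1,t3},{t1,t4},{t2,t3},{t3,t4},{t1,t3,t4}}
  V2: {{t2},{t1,t2},{t2,t3},{t2,t4}}
  V3: {{t1},{t2},{t4},{t1,t2},{t1,t3},{t1,t4},{t2,t3},{t2,t4},{t3,t4},{t1,t3,t4}}
  V4: {{t1},{t2},{t1,t2},{t1,t3},{t1,t4},{t2,t3},{t2,t4},{t1,t3,t4}}
  V5: {{t2},{t3},{t1,t2},{t1,t3},{t2,t3},{t2,t4},{t3,t4},{t1,t3,t4}}
  V6: {{t1},{t1,t2},{t1,t3},{t1,t4},{t1,t3,t4}}
  V12: {{t1,t2}} {{t2,t3}}
  V13: {{t1},{t1,t2},{t1,t3},{t1,t4},{t3,t4},{t1,t3,t4}} {{t2,t3}}
  V14: {{t1},{t1,t2},{t1,t3},{t1,t4},{t1,t3,t4}} {{t2,t3}}
  V15: {{t3},{t1,t3},{t2,t3},{t3,t4},{t1,t3,t4}} {{t1,t2}}
  V16: {{t1},{t1,t2},{t1,t3},{t1,t4},{t1,t3,t4}}
  V23: {{t2},{t1,t2},{t2,t3},{t2,t4}}
  V24: {{t2},{t1,t2},{t2,t3},{t2,t4}}
  V25: {{t2},{t1,t2},{t2,t3},{t2,t4}}
  V26: {{t1,t2}}
  V34: {{t1},{t2},{t1,t2},{t1,t3},{t1,t4},{t2,t3},{t2,t4},{t1,t3,t4}}
  V35: {{t2},{t1,t2},{t2,t3},{t2,t4}} {{t1,t3},{t3,t4},{t1,t3,t4}}
  V36: {{t1},{t1,t2},{t1,t3},{t1,t4},{t1,t3,t4}}
  V45: {{t2},{t1,t2},{t2,t3},{t2,t4}} {{t1,t3},{t1,t3,t4}}
  V46: {{t1},{t1,t2},{t1,t3},{t1,t4},{t1,t3,t4}}
  V56: {{t1,t2}} {{t1,t3},{t1,t3,t4}}
  V123: {{t1,t2}} {{t2,t3}}
  V124: {{t1,t2}} {{t2,t3}}
  V125: {{t1,t2}} {{t2,t3}}
  V126: {{t1,t2}}
  V134: {{t1},{t1,t2},{t1,t3},{t1,t4},{t1,t3,t4}} {{t2,t3}}
  V135: {{t1,t2}} {{t1,t3},{t3,t4},{t1,t3,t4}} {{t2,t3}}
  V136: {{t1},{t1,t2},{t1,t3},{t1,t4},{t1,t3,t4}}
  V145: {{t1,t2}} {{t1,t3},{t1,t3,t4}} {{t2,t3}}
  V146: {{t1},{t1,t2},{t1,t3},{t1,t4},{t1,t3,t4}}
  V156: {{t1,t2}} {{t1,t3},{t1,t3,t4}}
  V234: {{t2},{t1,t2},{t2,t3},{t2,t4}}
  V235: {{t2},{t1,t2},{t2,t3},{t2,t4}}
  V236: {{t1,t2}}
  V245: {{t2},{t1,t2},{t2,t3},{t2,t4}}
  V246: {{t1,t2}}
  V256: {{t1,t2}}
  V345: {{t2},{t1,t2},{t2,t3},{t2,t4}} {{t1,t3},{t1,t3,t4}}
  V346: {{t1},{t1,t2},{t1,t3},{t1,t4},{t1,t3,t4}}
  V356: {{t1,t2}} {{t1,t3},{t1,t3,t4}}
  V456: {{t1,t2}} {{t1,t3},{t1,t3,t4}}
  V1234: {{t1,t2}} {{t2,t3}}
  V1235: {{t1,t2}} {{t2,t3}}
  V1236: {{t1,t2}}
  V1245: {{t1,t2}} {{t2,t3}}
  V1246: {{t1,t2}}
  V1256: {{t1,t2}}
  V1345: {{t1,t2}} {{t1,t3},{t1,t3,t4}} {{t2,t3}}
  V1346: {{t1},{t1,t2},{t1,t3},{t1,t4},{t1,t3,t4}}
  V1356: {{t1,t2}} {{t1,t3},{t1,t3,t4}}
  V1456: {{t1,t2}} {{t1,t3},{t1,t3,t4}}
  V2345: {{t2},{t1,t2},{t2,t3},{t2,t4}}
  V2346: {{t1,t2}}
  V2356: {{t1,t2}}
  V2456: {{t1,t2}}
  V3456: {{t1,t2}} {{t1,t3},{t1,t3,t4}}
  V12345: {{t1,t2}} {{t2,t3}}
  V12346: {{t1,t2}}
  V12356: {{t1,t2}}
  V12456: {{t1,t2}}
  V13456: {{t1,t2}} {{t1,t3},{t1,t3,t4}}
  V23456: {{t1,t2}}
  V123456: {{t1,t2}}
C dims 6,22,32,23; δ0: rk 5, SNF 1^5; δ1: rk 16, SNF 1^16; δ2: rk 16, SNF 1^16
Ȟ^0 = (6 − 5) − 0 = 1, so Ȟ^0 ≅ Z
Ȟ^1 = (22 − 16) − 5 = 1, so Ȟ^1 ≅ Z
Ȟ^2 = (32 − 16) − 16 = 0, so Ȟ^2 ≅ 0


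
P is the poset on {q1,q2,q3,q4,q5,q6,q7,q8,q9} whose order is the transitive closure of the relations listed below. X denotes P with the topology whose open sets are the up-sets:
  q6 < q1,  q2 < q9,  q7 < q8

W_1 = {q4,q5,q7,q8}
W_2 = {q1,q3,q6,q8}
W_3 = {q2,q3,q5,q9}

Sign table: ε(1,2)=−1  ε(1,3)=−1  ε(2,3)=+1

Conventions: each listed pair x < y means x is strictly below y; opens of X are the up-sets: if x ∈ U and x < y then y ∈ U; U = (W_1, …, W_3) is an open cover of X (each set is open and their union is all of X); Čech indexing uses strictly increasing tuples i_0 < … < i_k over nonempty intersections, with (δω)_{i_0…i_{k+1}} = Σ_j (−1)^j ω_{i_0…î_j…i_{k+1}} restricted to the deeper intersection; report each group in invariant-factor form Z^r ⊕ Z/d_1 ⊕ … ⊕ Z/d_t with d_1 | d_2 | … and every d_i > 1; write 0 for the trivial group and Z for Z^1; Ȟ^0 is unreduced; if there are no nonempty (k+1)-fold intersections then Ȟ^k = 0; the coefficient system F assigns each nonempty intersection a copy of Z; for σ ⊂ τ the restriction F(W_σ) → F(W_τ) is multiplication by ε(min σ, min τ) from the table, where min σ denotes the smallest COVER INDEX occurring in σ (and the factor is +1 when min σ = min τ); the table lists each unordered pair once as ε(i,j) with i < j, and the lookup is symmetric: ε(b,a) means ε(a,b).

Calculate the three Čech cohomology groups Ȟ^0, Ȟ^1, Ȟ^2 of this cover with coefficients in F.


Ȟ^0 ≅ Z; Ȟ^1 ≅ Z; Ȟ^2 ≅ 0

intersection data:
  W12={q8} W13={q5} W23={q3}
C dims 3,3; δ0: rk 2, SNF 1^2
Ȟ^0 = (3 − 2) − 0 = 1, so Ȟ^0 ≅ Z
Ȟ^1 = (3 − 0) − 2 = 1, so Ȟ^1 ≅ Z
Ȟ^2 = (0 − 0) − 0 = 0, so Ȟ^2 ≅ 0


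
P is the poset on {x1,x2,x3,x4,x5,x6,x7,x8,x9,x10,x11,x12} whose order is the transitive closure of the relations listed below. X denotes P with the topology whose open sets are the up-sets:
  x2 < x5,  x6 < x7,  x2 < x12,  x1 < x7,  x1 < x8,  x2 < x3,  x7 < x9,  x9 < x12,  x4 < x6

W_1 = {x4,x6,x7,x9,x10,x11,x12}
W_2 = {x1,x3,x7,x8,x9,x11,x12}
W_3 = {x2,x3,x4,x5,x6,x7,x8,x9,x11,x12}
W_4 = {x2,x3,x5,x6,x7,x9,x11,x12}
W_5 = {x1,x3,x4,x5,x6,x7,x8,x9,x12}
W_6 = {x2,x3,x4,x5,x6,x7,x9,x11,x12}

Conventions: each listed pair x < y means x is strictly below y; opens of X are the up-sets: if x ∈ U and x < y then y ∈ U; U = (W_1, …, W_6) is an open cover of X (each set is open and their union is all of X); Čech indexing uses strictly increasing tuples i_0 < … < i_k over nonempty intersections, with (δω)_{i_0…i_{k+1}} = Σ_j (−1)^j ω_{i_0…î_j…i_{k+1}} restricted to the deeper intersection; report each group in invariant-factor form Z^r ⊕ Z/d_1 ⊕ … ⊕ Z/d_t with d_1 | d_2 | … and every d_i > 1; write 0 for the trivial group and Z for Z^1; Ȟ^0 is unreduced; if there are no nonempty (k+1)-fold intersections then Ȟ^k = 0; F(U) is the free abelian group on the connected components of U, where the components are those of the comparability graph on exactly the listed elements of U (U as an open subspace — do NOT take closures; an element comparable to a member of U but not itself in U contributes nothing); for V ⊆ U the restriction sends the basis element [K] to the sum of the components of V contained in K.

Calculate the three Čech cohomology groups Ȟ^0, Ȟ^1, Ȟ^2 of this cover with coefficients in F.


Ȟ^0(U;F) ≅ Z^3, Ȟ^1(U;F) ≅ 0 and Ȟ^2(U;F) ≅ 0

nonempty overlaps:
  W12={x7,x9,x11,x12} W13={x4,x6,x7,x9,x11,x12} W14={x6,x7,x9,x11,x12} W15={x4,x6,x7,x9,x12} W16={x4,x6,x7,x9,x11,x12} W23={x3,x7,x8,x9,x11,x12} W24={x3,x7,x9,x11,x12} W25={x1,x3,x7,x8,x9,x12} W26={x3,x7,x9,x11,x12} W34={x2,x3,x5,x6,x7,x9,x11,x12} W35={x3,x4,x5,x6,x7,x8,x9,x12} W36={x2,x3,x4,x5,x6,x7,x9,x11,x12} W45={x3,x5,x6,x7,x9,x12} W46={x2,x3,x5,x6,x7,x9,x11,x12} W56={x3,x4,x5,x6,x7,x9,x12}
  W123={x7,x9,x11,x12} W124={x7,x9,x11,x12} W125={x7,x9,x12} W126={x7,x9,x11,x12} W134={x6,x7,x9,x11,x12} W135={x4,x6,x7,x9,x12} W136={x4,x6,x7,x9,x11,x12} W145={x6,x7,x9,x12} W146={x6,x7,x9,x11,x12} W156={x4,x6,x7,x9,x12} W234={x3,x7,x9,x11,x12} W235={x3,x7,x8,x9,x12} W236={x3,x7,x9,x11,x12} W245={x3,x7,x9,x12} W246={x3,x7,x9,x11,x12} W256={x3,x7,x9,x12} W345={x3,x5,x6,x7,x9,x12} W346={x2,x3,x5,x6,x7,x9,x11,x12} W356={x3,x4,x5,x6,x7,x9,x12} W456={x3,x5,x6,x7,x9,x12}
  W1234={x7,x9,x11,x12} W1235={x7,x9,x12} W1236={x7,x9,x11,x12} W1245={x7,x9,x12} W1246={x7,x9,x11,x12} W1256={x7,x9,x12} W1345={x6,x7,x9,x12} W1346={x6,x7,x9,x11,x12} W1356={x4,x6,x7,x9,x12} W1456={x6,x7,x9,x12} W2345={x3,x7,x9,x12} W2346={x3,x7,x9,x11,x12} W2356={x3,x7,x9,x12} W2456={x3,x7,x9,x12} W3456={x3,x5,x6,x7,x9,x12}
  W12345={x7,x9,x12} W12346={x7,x9,x11,x12} W12356={x7,x9,x12} W12456={x7,x9,x12} W13456={x6,x7,x9,x12} W23456={x3,x7,x9,x12}
  W123456={x7,x9,x12}
components per intersection:
  W1: {x4,x6,x7,x9,x12} {x10} {x11}
  W2: {x1,x7,x8,x9,x12} {x3} {x11}
  W3: {x2,x3,x4,x5,x6,x7,x9,x12} {x8} {x11}
  W4: {x2,x3,x5,x6,x7,x9,x12} {x11}
  W5: {x1,x4,x6,x7,x8,x9,x12} {x3} {x5}
  W6: {x2,x3,x4,x5,x6,x7,x9,x12} {x11}
  W12: {x7,x9,x12} {x11}
  W13: {x4,x6,x7,x9,x12} {x11}
  W14: {x6,x7,x9,x12} {x11}
  W15: {x4,x6,x7,x9,x12}
  W16: {x4,x6,x7,x9,x12} {x11}
  W23: {x3} {x7,x9,x12} {x8} {x11}
  W24: {x3} {x7,x9,x12} {x11}
  W25: {x1,x7,x8,x9,x12} {x3}
  W26: {x3} {x7,x9,x12} {x11}
  W34: {x2,x3,x5,x6,x7,x9,x12} {x11}
  W35: {x3} {x4,x6,x7,x9,x12} {x5} {x8}
  W36: {x2,x3,x4,x5,x6,x7,x9,x12} {x11}
  W45: {x3} {x5} {x6,x7,x9,x12}
  W46: {x2,x3,x5,x6,x7,x9,x12} {x11}
  W56: {x3} {x4,x6,x7,x9,x12} {x5}
  W123: {x7,x9,x12} {x11}
  W124: {x7,x9,x12} {x11}
  W125: {x7,x9,x12}
  W126: {x7,x9,x12} {x11}
  W134: {x6,x7,x9,x12} {x11}
  W135: {x4,x6,x7,x9,x12}
  W136: {x4,x6,x7,x9,x12} {x11}
  W145: {x6,x7,x9,x12}
  W146: {x6,x7,x9,x12} {x11}
  W156: {x4,x6,x7,x9,x12}
  W234: {x3} {x7,x9,x12} {x11}
  W235: {x3} {x7,x9,x12} {x8}
  W236: {x3} {x7,x9,x12} {x11}
  W245: {x3} {x7,x9,x12}
  W246: {x3} {x7,x9,x12} {x11}
  W256: {x3} {x7,x9,x12}
  W345: {x3} {x5} {x6,x7,x9,x12}
  W346: {x2,x3,x5,x6,x7,x9,x12} {x11}
  W356: {x3} {x4,x6,x7,x9,x12} {x5}
  W456: {x3} {x5} {x6,x7,x9,x12}
  W1234: {x7,x9,x12} {x11}
  W1235: {x7,x9,x12}
  W1236: {x7,x9,x12} {x11}
  W1245: {x7,x9,x12}
  W1246: {x7,x9,x12} {x11}
  W1256: {x7,x9,x12}
  W1345: {x6,x7,x9,x12}
  W1346: {x6,x7,x9,x12} {x11}
  W1356: {x4,x6,x7,x9,x12}
  W1456: {x6,x7,x9,x12}
  W2345: {x3} {x7,x9,x12}
  W2346: {x3} {x7,x9,x12} {x11}
  W2356: {x3} {x7,x9,x12}
  W2456: {x3} {x7,x9,x12}
  W3456: {x3} {x5} {x6,x7,x9,x12}
  W12345: {x7,x9,x12}
  W12346: {x7,x9,x12} {x11}
  W12356: {x7,x9,x12}
  W12456: {x7,x9,x12}
  W13456: {x6,x7,x9,x12}
  W23456: {x3} {x7,x9,x12}
  W123456: {x7,x9,x12}
C dims 16,37,43,26; δ0: rk 13, SNF 1^13; δ1: rk 24, SNF 1^24; δ2: rk 19, SNF 1^19
degree 0: 16−13−0 = 3 → Ȟ^0 ≅ Z^3
degree 1: 37−24−13 = 0 → Ȟ^1 ≅ 0
degree 2: 43−19−24 = 0 → Ȟ^2 ≅ 0


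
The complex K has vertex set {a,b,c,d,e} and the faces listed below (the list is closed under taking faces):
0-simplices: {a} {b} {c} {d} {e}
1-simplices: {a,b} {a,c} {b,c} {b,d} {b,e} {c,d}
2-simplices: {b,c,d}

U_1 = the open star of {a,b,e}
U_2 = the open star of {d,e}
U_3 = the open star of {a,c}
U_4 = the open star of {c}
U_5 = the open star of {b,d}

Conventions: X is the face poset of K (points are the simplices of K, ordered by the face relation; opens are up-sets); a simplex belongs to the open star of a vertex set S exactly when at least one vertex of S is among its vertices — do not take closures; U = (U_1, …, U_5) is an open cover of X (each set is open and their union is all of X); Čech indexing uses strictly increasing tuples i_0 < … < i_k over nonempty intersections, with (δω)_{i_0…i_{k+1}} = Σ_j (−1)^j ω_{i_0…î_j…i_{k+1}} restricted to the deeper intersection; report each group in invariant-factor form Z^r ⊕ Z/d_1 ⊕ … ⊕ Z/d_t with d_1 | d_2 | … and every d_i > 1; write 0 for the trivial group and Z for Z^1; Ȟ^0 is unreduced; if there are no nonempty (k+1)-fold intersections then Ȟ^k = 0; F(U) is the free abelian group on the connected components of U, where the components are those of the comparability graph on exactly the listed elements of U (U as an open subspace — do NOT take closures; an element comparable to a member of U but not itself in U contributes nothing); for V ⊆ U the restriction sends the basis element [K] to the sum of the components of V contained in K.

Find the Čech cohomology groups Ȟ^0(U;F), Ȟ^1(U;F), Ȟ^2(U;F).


Ȟ^0 ≅ Z; Ȟ^1 ≅ Z; Ȟ^2 ≅ 0

intersection data:
  U1={{a},{b},{e},{a,b},{a,c},{b,c},{b,d},{b,e},{b,c,d}} U2={{d},{e},{b,d},{b,e},{c,d},{b,c,d}} U3={{a},{c},{a,b},{a,c},{b,c},{c,d},{b,c,d}} U4={{c},{a,c},{b,c},{c,d},{b,c,d}} U5={{b},{d},{a,b},{b,c},{b,d},{b,e},{c,d},{b,c,d}}
  U12={{e},{b,d},{b,e},{b,c,d}} U13={{a},{a,b},{a,c},{b,c},{b,c,d}} U14={{a,c},{b,c},{b,c,d}} U15={{b},{a,b},{b,c},{b,d},{b,e},{b,c,d}} U23={{c,d},{b,c,d}} U24={{c,d},{b,c,d}} U25={{d},{b,d},{b,e},{c,d},{b,c,d}} U34={{c},{a,c},{b,c},{c,d},{b,c,d}} U35={{a,b},{b,c},{c,d},{b,c,d}} U45={{b,c},{c,d},{b,c,d}}
  U123={{b,c,d}} U124={{b,c,d}} U125={{b,d},{b,e},{b,c,d}} U134={{a,c},{b,c},{b,c,d}} U135={{a,b},{b,c},{b,c,d}} U145={{b,c},{b,c,d}} U234={{c,d},{b,c,d}} U235={{c,d},{b,c,d}} U245={{c,d},{b,c,d}} U345={{b,c},{c,d},{b,c,d}}
  U1234={{b,c,d}} U1235={{b,c,d}} U1245={{b,c,d}} U1345={{b,c},{b,c,d}} U2345={{c,d},{b,c,d}}
  U12345={{b,c,d}}
components per intersection:
  U1: {{a},{b},{e},{a,b},{a,c},{b,c},{b,d},{b,e},{b,c,d}}
  U2: {{d},{b,d},{c,d},{b,c,d}} {{e},{b,e}}
  U3: {{a},{c},{a,b},{a,c},{b,c},{c,d},{b,c,d}}
  U4: {{c},{a,c},{b,c},{c,d},{b,c,d}}
  U5: {{b},{d},{a,b},{b,c},{b,d},{b,e},{c,d},{b,c,d}}
  U12: {{e},{b,e}} {{b,d},{b,c,d}}
  U13: {{a},{a,b},{a,c}} {{b,c},{b,c,d}}
  U14: {{a,c}} {{b,c},{b,c,d}}
  U15: {{b},{a,b},{b,c},{b,d},{b,e},{b,c,d}}
  U23: {{c,d},{b,c,d}}
  U24: {{c,d},{b,c,d}}
  U25: {{d},{b,d},{c,d},{b,c,d}} {{b,e}}
  U34: {{c},{a,c},{b,c},{c,d},{b,c,d}}
  U35: {{a,b}} {{b,c},{c,d},{b,c,d}}
  U45: {{b,c},{c,d},{b,c,d}}
  U123: {{b,c,d}}
  U124: {{b,c,d}}
  U125: {{b,d},{b,c,d}} {{b,e}}
  U134: {{a,c}} {{b,c},{b,c,d}}
  U135: {{a,b}} {{b,c},{b,c,d}}
  U145: {{b,c},{b,c,d}}
  U234: {{c,d},{b,c,d}}
  U235: {{c,d},{b,c,d}}
  U245: {{c,d},{b,c,d}}
  U345: {{b,c},{c,d},{b,c,d}}
  U1234: {{b,c,d}}
  U1235: {{b,c,d}}
  U1245: {{b,c,d}}
  U1345: {{b,c},{b,c,d}}
  U2345: {{c,d},{b,c,d}}
  U12345: {{b,c,d}}
C dims 6,15,13,5; δ0: rk 5, SNF 1^5; δ1: rk 9, SNF 1^9; δ2: rk 4, SNF 1^4
Ȟ^0 = (6 − 5) − 0 = 1, so Ȟ^0 ≅ Z
Ȟ^1 = (15 − 9) − 5 = 1, so Ȟ^1 ≅ Z
Ȟ^2 = (13 − 4) − 9 = 0, so Ȟ^2 ≅ 0
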